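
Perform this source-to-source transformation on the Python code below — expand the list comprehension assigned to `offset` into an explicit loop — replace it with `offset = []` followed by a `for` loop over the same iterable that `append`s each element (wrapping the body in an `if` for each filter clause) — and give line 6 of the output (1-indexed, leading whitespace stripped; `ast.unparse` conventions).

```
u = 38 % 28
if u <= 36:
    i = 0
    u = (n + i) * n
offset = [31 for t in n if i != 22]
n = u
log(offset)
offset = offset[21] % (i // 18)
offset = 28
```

for t in n:

Transformed code:
u = 38 % 28
if u <= 36:
    i = 0
    u = (n + i) * n
offset = []
for t in n:
    if i != 22:
        offset.append(31)
n = u
log(offset)
offset = offset[21] % (i // 18)
offset = 28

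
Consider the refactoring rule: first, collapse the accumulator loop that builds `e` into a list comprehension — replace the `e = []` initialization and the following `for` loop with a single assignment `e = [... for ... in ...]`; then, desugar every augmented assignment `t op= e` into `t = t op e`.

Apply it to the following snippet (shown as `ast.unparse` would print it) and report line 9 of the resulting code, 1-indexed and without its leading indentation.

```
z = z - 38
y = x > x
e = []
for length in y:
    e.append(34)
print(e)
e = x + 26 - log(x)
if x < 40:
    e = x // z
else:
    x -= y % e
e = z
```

Transformed code:
z = z - 38
y = x > x
e = [34 for length in y]
print(e)
e = x + 26 - log(x)
if x < 40:
    e = x // z
else:
    x = x - y % e
e = z

x = x - y % e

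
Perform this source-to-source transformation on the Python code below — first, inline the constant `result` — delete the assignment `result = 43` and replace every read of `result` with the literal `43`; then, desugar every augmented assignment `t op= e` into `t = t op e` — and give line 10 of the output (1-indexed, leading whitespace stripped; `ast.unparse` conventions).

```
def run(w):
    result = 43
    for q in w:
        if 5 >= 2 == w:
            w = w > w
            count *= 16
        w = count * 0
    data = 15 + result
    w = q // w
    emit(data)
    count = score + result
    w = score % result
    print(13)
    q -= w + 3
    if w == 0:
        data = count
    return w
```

count = score + 43

Transformed code:
def run(w):
    for q in w:
        if 5 >= 2 == w:
            w = w > w
            count = count * 16
        w = count * 0
    data = 15 + 43
    w = q // w
    emit(data)
    count = score + 43
    w = score % 43
    print(13)
    q = q - (w + 3)
    if w == 0:
        data = count
    return w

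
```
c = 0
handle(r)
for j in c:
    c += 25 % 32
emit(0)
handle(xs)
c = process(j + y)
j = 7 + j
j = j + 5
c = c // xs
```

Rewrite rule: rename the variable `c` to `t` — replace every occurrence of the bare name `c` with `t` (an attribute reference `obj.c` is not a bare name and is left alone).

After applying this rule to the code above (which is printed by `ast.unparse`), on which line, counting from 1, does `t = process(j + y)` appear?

7

Transformed code:
t = 0
handle(r)
for j in t:
    t += 25 % 32
emit(0)
handle(xs)
t = process(j + y)
j = 7 + j
j = j + 5
t = t // xs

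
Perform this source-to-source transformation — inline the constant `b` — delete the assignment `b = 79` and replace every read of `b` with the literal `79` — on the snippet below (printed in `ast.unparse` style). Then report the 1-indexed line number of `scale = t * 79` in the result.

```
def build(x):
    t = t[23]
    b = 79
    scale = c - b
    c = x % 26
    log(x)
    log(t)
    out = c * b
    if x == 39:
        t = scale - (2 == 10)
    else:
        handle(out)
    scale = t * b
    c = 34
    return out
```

12

Transformed code:
def build(x):
    t = t[23]
    scale = c - 79
    c = x % 26
    log(x)
    log(t)
    out = c * 79
    if x == 39:
        t = scale - (2 == 10)
    else:
        handle(out)
    scale = t * 79
    c = 34
    return out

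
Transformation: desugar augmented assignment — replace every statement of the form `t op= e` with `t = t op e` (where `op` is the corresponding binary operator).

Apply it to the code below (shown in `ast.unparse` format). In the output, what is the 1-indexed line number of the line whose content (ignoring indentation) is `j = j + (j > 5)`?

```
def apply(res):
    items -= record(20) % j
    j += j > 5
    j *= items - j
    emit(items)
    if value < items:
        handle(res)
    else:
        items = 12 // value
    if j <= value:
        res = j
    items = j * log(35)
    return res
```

Transformed code:
def apply(res):
    items = items - record(20) % j
    j = j + (j > 5)
    j = j * (items - j)
    emit(items)
    if value < items:
        handle(res)
    else:
        items = 12 // value
    if j <= value:
        res = j
    items = j * log(35)
    return res

3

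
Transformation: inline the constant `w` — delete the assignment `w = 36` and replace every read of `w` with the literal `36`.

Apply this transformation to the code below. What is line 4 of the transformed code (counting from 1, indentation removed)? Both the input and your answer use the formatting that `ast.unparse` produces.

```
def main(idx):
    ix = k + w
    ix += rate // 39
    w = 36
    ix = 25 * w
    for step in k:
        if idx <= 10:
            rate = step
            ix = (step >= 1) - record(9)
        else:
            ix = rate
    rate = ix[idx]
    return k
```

Transformed code:
def main(idx):
    ix = k + 36
    ix += rate // 39
    ix = 25 * 36
    for step in k:
        if idx <= 10:
            rate = step
            ix = (step >= 1) - record(9)
        else:
            ix = rate
    rate = ix[idx]
    return k

ix = 25 * 36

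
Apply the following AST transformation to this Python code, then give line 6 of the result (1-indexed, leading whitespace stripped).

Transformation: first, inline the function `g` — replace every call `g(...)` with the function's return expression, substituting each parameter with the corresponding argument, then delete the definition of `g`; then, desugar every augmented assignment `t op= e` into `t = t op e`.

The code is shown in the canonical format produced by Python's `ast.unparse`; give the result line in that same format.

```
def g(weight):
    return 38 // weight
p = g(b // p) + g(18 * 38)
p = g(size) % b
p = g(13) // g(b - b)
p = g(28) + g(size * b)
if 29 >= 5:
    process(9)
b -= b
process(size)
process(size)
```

process(9)

Transformed code:
p = 38 // (b // p) + 38 // (18 * 38)
p = 38 // size % b
p = 38 // 13 // (38 // (b - b))
p = 38 // 28 + 38 // (size * b)
if 29 >= 5:
    process(9)
b = b - b
process(size)
process(size)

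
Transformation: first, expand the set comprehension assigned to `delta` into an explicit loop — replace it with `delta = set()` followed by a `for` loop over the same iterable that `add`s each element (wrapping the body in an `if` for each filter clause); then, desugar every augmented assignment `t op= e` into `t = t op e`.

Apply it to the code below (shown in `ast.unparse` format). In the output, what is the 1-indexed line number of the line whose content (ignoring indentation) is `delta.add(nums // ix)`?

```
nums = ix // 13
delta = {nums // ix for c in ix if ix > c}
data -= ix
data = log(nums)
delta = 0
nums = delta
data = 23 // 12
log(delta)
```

5

Transformed code:
nums = ix // 13
delta = set()
for c in ix:
    if ix > c:
        delta.add(nums // ix)
data = data - ix
data = log(nums)
delta = 0
nums = delta
data = 23 // 12
log(delta)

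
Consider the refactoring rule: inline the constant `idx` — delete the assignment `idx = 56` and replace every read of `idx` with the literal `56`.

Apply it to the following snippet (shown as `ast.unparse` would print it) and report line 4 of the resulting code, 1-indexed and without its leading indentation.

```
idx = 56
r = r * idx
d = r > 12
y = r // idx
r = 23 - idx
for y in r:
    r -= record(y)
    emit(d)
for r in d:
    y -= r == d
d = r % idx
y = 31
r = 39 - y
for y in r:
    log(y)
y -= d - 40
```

Transformed code:
r = r * 56
d = r > 12
y = r // 56
r = 23 - 56
for y in r:
    r -= record(y)
    emit(d)
for r in d:
    y -= r == d
d = r % 56
y = 31
r = 39 - y
for y in r:
    log(y)
y -= d - 40

r = 23 - 56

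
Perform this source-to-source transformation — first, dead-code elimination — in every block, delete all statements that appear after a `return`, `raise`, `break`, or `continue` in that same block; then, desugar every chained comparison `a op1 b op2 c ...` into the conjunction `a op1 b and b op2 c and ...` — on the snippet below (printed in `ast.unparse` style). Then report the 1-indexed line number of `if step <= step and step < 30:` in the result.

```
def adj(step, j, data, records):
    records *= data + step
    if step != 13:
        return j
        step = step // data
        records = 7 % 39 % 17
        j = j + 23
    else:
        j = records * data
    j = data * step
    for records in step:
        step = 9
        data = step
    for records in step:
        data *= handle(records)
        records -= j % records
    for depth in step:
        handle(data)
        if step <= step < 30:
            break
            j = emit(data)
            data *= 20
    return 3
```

Transformed code:
def adj(step, j, data, records):
    records *= data + step
    if step != 13:
        return j
    else:
        j = records * data
    j = data * step
    for records in step:
        step = 9
        data = step
    for records in step:
        data *= handle(records)
        records -= j % records
    for depth in step:
        handle(data)
        if step <= step and step < 30:
            break
    return 3

16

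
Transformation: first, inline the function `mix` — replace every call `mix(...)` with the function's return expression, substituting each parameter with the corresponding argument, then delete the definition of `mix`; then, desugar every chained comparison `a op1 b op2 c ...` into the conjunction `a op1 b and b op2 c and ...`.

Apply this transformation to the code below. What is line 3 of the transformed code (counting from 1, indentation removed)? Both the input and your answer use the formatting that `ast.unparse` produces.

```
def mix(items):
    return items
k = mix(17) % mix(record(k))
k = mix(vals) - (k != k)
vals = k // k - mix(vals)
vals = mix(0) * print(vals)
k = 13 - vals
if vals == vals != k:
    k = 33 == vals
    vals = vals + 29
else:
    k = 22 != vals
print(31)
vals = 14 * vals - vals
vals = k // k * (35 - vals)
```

Transformed code:
k = 17 % record(k)
k = vals - (k != k)
vals = k // k - vals
vals = 0 * print(vals)
k = 13 - vals
if vals == vals and vals != k:
    k = 33 == vals
    vals = vals + 29
else:
    k = 22 != vals
print(31)
vals = 14 * vals - vals
vals = k // k * (35 - vals)

vals = k // k - vals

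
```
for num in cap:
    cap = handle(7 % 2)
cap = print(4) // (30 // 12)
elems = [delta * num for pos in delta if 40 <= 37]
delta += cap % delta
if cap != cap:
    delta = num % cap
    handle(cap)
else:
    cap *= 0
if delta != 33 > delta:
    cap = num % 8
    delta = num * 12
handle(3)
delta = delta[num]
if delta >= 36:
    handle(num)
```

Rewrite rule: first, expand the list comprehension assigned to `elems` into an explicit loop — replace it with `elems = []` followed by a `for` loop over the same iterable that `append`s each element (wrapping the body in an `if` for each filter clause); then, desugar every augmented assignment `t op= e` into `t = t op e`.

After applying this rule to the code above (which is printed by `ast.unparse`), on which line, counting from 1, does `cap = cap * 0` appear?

Transformed code:
for num in cap:
    cap = handle(7 % 2)
cap = print(4) // (30 // 12)
elems = []
for pos in delta:
    if 40 <= 37:
        elems.append(delta * num)
delta = delta + cap % delta
if cap != cap:
    delta = num % cap
    handle(cap)
else:
    cap = cap * 0
if delta != 33 > delta:
    cap = num % 8
    delta = num * 12
handle(3)
delta = delta[num]
if delta >= 36:
    handle(num)

13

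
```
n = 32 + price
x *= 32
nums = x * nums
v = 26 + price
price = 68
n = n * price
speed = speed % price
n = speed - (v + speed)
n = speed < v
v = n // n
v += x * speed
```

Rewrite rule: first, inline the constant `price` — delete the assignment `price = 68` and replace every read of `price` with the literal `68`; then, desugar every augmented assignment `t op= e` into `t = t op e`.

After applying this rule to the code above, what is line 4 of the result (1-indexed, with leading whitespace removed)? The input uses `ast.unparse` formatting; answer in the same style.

v = 26 + 68

Transformed code:
n = 32 + 68
x = x * 32
nums = x * nums
v = 26 + 68
n = n * 68
speed = speed % 68
n = speed - (v + speed)
n = speed < v
v = n // n
v = v + x * speed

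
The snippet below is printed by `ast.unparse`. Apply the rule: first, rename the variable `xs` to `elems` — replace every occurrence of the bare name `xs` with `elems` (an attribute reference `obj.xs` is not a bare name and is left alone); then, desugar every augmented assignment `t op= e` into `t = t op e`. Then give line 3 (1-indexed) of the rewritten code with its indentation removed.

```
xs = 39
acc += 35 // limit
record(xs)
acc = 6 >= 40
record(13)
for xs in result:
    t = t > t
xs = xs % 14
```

record(elems)

Transformed code:
elems = 39
acc = acc + 35 // limit
record(elems)
acc = 6 >= 40
record(13)
for elems in result:
    t = t > t
elems = elems % 14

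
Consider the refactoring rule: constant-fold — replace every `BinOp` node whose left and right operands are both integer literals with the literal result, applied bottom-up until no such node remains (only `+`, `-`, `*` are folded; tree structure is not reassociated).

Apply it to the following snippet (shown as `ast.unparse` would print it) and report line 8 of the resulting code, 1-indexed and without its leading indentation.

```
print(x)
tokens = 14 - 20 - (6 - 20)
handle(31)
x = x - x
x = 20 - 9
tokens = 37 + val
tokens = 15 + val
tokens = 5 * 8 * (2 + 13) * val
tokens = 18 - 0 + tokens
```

Transformed code:
print(x)
tokens = 8
handle(31)
x = x - x
x = 11
tokens = 37 + val
tokens = 15 + val
tokens = 600 * val
tokens = 18 + tokens

tokens = 600 * val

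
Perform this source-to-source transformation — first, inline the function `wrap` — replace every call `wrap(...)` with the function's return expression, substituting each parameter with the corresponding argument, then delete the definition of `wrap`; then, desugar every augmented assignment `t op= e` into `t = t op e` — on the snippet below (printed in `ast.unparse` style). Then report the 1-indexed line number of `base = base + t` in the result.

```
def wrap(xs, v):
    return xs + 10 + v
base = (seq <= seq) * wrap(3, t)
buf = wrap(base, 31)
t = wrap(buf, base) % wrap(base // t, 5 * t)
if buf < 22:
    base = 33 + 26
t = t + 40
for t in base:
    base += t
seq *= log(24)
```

8

Transformed code:
base = (seq <= seq) * (3 + 10 + t)
buf = base + 10 + 31
t = (buf + 10 + base) % (base // t + 10 + 5 * t)
if buf < 22:
    base = 33 + 26
t = t + 40
for t in base:
    base = base + t
seq = seq * log(24)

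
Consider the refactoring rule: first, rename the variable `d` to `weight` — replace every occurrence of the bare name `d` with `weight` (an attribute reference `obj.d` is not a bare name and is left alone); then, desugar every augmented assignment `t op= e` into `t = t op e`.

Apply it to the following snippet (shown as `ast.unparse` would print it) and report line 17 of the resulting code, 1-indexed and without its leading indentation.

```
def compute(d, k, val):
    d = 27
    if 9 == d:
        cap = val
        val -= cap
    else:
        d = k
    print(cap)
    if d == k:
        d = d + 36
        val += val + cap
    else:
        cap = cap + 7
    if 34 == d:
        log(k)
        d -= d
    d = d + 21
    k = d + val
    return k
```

weight = weight + 21

Transformed code:
def compute(weight, k, val):
    weight = 27
    if 9 == weight:
        cap = val
        val = val - cap
    else:
        weight = k
    print(cap)
    if weight == k:
        weight = weight + 36
        val = val + (val + cap)
    else:
        cap = cap + 7
    if 34 == weight:
        log(k)
        weight = weight - weight
    weight = weight + 21
    k = weight + val
    return k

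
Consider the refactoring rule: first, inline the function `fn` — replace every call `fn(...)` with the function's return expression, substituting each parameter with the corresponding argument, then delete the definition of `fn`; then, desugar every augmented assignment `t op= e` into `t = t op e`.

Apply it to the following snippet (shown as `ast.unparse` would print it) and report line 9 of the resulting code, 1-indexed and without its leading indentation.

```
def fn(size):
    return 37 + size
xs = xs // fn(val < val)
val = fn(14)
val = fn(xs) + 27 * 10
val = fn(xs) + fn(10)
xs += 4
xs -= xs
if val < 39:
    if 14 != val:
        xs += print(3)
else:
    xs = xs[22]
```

Transformed code:
xs = xs // (37 + (val < val))
val = 37 + 14
val = 37 + xs + 27 * 10
val = 37 + xs + (37 + 10)
xs = xs + 4
xs = xs - xs
if val < 39:
    if 14 != val:
        xs = xs + print(3)
else:
    xs = xs[22]

xs = xs + print(3)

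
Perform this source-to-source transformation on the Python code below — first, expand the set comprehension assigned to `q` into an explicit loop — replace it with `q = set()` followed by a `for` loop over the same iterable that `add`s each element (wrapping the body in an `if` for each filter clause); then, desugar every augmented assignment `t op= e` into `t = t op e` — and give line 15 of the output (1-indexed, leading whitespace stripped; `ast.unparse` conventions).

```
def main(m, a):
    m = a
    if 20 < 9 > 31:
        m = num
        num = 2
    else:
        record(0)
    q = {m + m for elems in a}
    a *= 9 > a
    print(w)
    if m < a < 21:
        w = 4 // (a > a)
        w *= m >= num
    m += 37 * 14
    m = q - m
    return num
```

w = w * (m >= num)

Transformed code:
def main(m, a):
    m = a
    if 20 < 9 > 31:
        m = num
        num = 2
    else:
        record(0)
    q = set()
    for elems in a:
        q.add(m + m)
    a = a * (9 > a)
    print(w)
    if m < a < 21:
        w = 4 // (a > a)
        w = w * (m >= num)
    m = m + 37 * 14
    m = q - m
    return num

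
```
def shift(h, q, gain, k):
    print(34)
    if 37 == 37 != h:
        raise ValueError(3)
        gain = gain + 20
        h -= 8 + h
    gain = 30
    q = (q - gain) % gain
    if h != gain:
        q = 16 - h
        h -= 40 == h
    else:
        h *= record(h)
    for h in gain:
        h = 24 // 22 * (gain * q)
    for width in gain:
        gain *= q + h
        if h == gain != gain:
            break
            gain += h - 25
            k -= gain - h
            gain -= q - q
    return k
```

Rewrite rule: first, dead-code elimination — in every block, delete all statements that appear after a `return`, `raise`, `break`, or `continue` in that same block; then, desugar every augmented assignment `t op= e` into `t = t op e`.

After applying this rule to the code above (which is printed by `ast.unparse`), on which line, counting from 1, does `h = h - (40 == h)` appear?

9

Transformed code:
def shift(h, q, gain, k):
    print(34)
    if 37 == 37 != h:
        raise ValueError(3)
    gain = 30
    q = (q - gain) % gain
    if h != gain:
        q = 16 - h
        h = h - (40 == h)
    else:
        h = h * record(h)
    for h in gain:
        h = 24 // 22 * (gain * q)
    for width in gain:
        gain = gain * (q + h)
        if h == gain != gain:
            break
    return k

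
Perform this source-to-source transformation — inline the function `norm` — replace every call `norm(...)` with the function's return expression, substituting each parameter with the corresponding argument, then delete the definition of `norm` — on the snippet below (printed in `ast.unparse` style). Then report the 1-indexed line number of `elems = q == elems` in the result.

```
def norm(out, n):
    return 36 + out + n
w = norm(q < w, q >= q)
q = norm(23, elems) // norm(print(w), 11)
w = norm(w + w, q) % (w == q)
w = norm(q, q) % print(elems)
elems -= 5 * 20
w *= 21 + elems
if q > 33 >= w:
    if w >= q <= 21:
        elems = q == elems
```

Transformed code:
w = 36 + (q < w) + (q >= q)
q = (36 + 23 + elems) // (36 + print(w) + 11)
w = (36 + (w + w) + q) % (w == q)
w = (36 + q + q) % print(elems)
elems -= 5 * 20
w *= 21 + elems
if q > 33 >= w:
    if w >= q <= 21:
        elems = q == elems

9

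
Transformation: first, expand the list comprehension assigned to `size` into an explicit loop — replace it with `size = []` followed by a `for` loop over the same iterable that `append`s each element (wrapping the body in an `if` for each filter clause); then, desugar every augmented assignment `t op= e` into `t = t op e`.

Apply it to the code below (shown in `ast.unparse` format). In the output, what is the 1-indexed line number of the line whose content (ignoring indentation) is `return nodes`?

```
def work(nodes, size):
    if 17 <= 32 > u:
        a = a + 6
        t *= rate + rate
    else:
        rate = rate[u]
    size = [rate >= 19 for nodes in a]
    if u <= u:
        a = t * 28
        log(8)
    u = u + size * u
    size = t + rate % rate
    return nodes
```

Transformed code:
def work(nodes, size):
    if 17 <= 32 > u:
        a = a + 6
        t = t * (rate + rate)
    else:
        rate = rate[u]
    size = []
    for nodes in a:
        size.append(rate >= 19)
    if u <= u:
        a = t * 28
        log(8)
    u = u + size * u
    size = t + rate % rate
    return nodes

15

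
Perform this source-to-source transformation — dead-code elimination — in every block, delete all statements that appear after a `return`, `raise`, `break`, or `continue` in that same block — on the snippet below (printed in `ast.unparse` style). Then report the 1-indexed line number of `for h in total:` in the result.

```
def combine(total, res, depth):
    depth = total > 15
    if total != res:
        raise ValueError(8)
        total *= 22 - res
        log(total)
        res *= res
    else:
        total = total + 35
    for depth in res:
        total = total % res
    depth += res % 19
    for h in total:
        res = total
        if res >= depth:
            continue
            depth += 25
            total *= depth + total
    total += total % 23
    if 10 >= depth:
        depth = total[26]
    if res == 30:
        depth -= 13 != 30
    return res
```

Transformed code:
def combine(total, res, depth):
    depth = total > 15
    if total != res:
        raise ValueError(8)
    else:
        total = total + 35
    for depth in res:
        total = total % res
    depth += res % 19
    for h in total:
        res = total
        if res >= depth:
            continue
    total += total % 23
    if 10 >= depth:
        depth = total[26]
    if res == 30:
        depth -= 13 != 30
    return res

10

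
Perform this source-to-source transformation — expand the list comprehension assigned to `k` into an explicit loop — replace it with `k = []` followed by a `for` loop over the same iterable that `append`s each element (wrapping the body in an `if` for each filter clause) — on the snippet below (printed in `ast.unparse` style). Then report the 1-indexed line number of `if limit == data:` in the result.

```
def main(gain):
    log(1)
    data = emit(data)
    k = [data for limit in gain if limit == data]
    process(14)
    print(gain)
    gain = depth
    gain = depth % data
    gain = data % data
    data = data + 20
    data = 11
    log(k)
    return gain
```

6

Transformed code:
def main(gain):
    log(1)
    data = emit(data)
    k = []
    for limit in gain:
        if limit == data:
            k.append(data)
    process(14)
    print(gain)
    gain = depth
    gain = depth % data
    gain = data % data
    data = data + 20
    data = 11
    log(k)
    return gain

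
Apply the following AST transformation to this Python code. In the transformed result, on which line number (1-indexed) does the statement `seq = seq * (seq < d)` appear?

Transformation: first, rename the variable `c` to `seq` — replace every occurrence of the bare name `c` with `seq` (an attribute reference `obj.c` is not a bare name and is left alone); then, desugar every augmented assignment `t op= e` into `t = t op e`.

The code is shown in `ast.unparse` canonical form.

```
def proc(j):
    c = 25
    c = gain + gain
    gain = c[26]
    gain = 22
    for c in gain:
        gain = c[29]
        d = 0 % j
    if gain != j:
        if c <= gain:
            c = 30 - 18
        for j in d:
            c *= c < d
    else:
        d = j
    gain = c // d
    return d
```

Transformed code:
def proc(j):
    seq = 25
    seq = gain + gain
    gain = seq[26]
    gain = 22
    for seq in gain:
        gain = seq[29]
        d = 0 % j
    if gain != j:
        if seq <= gain:
            seq = 30 - 18
        for j in d:
            seq = seq * (seq < d)
    else:
        d = j
    gain = seq // d
    return d

13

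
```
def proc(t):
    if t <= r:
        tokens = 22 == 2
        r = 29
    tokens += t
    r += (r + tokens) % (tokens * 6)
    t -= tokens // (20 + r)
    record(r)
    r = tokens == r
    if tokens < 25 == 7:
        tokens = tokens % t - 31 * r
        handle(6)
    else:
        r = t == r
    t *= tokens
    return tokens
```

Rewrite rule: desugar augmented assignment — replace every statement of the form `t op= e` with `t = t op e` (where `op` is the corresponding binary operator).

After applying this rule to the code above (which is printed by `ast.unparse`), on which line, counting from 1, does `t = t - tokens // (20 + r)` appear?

Transformed code:
def proc(t):
    if t <= r:
        tokens = 22 == 2
        r = 29
    tokens = tokens + t
    r = r + (r + tokens) % (tokens * 6)
    t = t - tokens // (20 + r)
    record(r)
    r = tokens == r
    if tokens < 25 == 7:
        tokens = tokens % t - 31 * r
        handle(6)
    else:
        r = t == r
    t = t * tokens
    return tokens

7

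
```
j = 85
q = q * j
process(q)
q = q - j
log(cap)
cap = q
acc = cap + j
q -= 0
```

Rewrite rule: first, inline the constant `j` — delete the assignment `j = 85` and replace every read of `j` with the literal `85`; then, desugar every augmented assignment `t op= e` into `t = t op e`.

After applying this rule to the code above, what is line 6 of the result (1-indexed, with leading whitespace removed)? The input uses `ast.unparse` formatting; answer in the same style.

Transformed code:
q = q * 85
process(q)
q = q - 85
log(cap)
cap = q
acc = cap + 85
q = q - 0

acc = cap + 85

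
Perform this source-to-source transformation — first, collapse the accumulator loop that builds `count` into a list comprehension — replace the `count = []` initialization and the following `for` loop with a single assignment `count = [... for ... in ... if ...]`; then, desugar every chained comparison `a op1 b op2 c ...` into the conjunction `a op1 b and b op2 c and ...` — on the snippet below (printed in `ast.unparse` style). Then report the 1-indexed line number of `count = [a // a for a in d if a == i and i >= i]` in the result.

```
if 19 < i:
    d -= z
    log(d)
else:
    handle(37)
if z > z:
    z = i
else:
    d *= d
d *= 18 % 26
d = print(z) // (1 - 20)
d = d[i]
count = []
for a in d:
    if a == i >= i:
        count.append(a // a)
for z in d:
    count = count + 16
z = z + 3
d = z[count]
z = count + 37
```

13

Transformed code:
if 19 < i:
    d -= z
    log(d)
else:
    handle(37)
if z > z:
    z = i
else:
    d *= d
d *= 18 % 26
d = print(z) // (1 - 20)
d = d[i]
count = [a // a for a in d if a == i and i >= i]
for z in d:
    count = count + 16
z = z + 3
d = z[count]
z = count + 37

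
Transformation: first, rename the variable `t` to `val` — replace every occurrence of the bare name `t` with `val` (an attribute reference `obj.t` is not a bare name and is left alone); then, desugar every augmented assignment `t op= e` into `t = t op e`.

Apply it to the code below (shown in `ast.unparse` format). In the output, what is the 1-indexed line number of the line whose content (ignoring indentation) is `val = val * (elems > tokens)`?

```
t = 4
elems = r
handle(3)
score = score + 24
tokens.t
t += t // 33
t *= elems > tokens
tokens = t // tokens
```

7

Transformed code:
val = 4
elems = r
handle(3)
score = score + 24
tokens.t
val = val + val // 33
val = val * (elems > tokens)
tokens = val // tokens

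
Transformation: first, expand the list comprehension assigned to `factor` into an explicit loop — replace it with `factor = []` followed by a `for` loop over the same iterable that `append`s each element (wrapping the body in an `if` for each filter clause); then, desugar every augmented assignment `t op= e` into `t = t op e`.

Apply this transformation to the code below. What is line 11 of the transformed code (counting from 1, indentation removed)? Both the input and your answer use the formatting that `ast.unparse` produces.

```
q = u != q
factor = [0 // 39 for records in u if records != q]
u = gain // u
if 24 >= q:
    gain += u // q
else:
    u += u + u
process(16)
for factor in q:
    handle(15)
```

process(16)

Transformed code:
q = u != q
factor = []
for records in u:
    if records != q:
        factor.append(0 // 39)
u = gain // u
if 24 >= q:
    gain = gain + u // q
else:
    u = u + (u + u)
process(16)
for factor in q:
    handle(15)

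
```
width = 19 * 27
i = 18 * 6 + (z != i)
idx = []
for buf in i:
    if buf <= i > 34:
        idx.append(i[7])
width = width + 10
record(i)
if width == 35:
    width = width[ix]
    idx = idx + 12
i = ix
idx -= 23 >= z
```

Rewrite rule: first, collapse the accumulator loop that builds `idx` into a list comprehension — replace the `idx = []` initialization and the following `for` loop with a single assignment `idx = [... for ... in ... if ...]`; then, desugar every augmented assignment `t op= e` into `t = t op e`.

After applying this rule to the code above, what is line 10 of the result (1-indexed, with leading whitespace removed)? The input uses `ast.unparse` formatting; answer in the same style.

Transformed code:
width = 19 * 27
i = 18 * 6 + (z != i)
idx = [i[7] for buf in i if buf <= i > 34]
width = width + 10
record(i)
if width == 35:
    width = width[ix]
    idx = idx + 12
i = ix
idx = idx - (23 >= z)

idx = idx - (23 >= z)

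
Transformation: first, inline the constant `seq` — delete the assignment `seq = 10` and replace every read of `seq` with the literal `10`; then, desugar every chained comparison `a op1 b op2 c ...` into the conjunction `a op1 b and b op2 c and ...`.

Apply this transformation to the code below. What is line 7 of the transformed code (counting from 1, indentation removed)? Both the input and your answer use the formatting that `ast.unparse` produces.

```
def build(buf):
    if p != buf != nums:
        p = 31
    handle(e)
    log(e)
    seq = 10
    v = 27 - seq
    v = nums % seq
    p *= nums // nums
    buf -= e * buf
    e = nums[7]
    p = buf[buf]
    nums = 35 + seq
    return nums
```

v = nums % 10

Transformed code:
def build(buf):
    if p != buf and buf != nums:
        p = 31
    handle(e)
    log(e)
    v = 27 - 10
    v = nums % 10
    p *= nums // nums
    buf -= e * buf
    e = nums[7]
    p = buf[buf]
    nums = 35 + 10
    return nums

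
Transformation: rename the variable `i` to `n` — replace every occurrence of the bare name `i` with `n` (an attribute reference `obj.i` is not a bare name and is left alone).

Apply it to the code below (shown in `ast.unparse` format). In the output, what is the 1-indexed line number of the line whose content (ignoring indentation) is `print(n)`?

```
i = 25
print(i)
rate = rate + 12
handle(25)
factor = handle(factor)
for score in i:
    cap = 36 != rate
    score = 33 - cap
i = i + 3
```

Transformed code:
n = 25
print(n)
rate = rate + 12
handle(25)
factor = handle(factor)
for score in n:
    cap = 36 != rate
    score = 33 - cap
n = n + 3

2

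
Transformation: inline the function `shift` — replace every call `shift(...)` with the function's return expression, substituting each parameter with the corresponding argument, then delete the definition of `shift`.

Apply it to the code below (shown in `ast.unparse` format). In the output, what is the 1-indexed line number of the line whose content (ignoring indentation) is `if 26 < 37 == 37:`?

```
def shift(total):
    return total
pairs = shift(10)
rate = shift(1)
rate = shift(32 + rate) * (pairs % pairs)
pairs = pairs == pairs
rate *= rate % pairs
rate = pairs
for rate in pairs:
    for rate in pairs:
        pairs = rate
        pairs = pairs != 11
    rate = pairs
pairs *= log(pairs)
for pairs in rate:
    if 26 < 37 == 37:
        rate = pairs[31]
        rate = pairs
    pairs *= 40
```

Transformed code:
pairs = 10
rate = 1
rate = (32 + rate) * (pairs % pairs)
pairs = pairs == pairs
rate *= rate % pairs
rate = pairs
for rate in pairs:
    for rate in pairs:
        pairs = rate
        pairs = pairs != 11
    rate = pairs
pairs *= log(pairs)
for pairs in rate:
    if 26 < 37 == 37:
        rate = pairs[31]
        rate = pairs
    pairs *= 40

14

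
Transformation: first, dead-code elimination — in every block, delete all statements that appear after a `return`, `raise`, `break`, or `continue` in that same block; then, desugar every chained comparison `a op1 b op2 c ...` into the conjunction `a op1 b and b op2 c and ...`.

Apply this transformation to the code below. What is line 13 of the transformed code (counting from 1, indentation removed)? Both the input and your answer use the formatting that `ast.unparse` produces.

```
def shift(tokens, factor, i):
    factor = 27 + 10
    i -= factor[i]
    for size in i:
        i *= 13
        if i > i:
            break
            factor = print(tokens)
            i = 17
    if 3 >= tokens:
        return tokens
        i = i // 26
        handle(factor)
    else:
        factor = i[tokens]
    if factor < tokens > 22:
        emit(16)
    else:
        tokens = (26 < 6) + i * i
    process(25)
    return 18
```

emit(16)

Transformed code:
def shift(tokens, factor, i):
    factor = 27 + 10
    i -= factor[i]
    for size in i:
        i *= 13
        if i > i:
            break
    if 3 >= tokens:
        return tokens
    else:
        factor = i[tokens]
    if factor < tokens and tokens > 22:
        emit(16)
    else:
        tokens = (26 < 6) + i * i
    process(25)
    return 18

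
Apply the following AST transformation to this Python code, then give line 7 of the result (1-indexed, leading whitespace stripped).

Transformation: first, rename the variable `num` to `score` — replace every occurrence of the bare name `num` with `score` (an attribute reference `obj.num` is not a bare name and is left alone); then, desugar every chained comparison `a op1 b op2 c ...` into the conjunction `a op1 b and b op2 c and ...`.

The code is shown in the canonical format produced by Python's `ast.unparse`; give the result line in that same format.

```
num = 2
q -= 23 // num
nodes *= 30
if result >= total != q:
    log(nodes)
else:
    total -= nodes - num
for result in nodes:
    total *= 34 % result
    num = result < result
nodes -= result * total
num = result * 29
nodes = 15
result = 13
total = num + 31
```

total -= nodes - score

Transformed code:
score = 2
q -= 23 // score
nodes *= 30
if result >= total and total != q:
    log(nodes)
else:
    total -= nodes - score
for result in nodes:
    total *= 34 % result
    score = result < result
nodes -= result * total
score = result * 29
nodes = 15
result = 13
total = score + 31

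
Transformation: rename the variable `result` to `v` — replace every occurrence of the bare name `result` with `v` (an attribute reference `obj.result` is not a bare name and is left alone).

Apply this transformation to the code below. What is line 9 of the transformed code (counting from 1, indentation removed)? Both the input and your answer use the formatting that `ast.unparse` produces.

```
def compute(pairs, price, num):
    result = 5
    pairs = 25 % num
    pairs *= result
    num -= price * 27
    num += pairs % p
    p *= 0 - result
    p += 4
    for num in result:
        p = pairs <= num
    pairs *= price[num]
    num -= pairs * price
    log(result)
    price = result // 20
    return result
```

Transformed code:
def compute(pairs, price, num):
    v = 5
    pairs = 25 % num
    pairs *= v
    num -= price * 27
    num += pairs % p
    p *= 0 - v
    p += 4
    for num in v:
        p = pairs <= num
    pairs *= price[num]
    num -= pairs * price
    log(v)
    price = v // 20
    return v

for num in v:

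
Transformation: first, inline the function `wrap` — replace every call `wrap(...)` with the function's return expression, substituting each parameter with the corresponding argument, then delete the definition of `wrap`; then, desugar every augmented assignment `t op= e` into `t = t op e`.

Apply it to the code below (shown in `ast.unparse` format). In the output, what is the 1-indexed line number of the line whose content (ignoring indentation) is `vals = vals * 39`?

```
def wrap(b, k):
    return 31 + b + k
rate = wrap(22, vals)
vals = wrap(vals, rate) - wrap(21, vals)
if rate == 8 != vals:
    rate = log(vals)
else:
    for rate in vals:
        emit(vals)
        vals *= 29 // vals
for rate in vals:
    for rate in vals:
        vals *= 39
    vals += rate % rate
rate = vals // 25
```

11

Transformed code:
rate = 31 + 22 + vals
vals = 31 + vals + rate - (31 + 21 + vals)
if rate == 8 != vals:
    rate = log(vals)
else:
    for rate in vals:
        emit(vals)
        vals = vals * (29 // vals)
for rate in vals:
    for rate in vals:
        vals = vals * 39
    vals = vals + rate % rate
rate = vals // 25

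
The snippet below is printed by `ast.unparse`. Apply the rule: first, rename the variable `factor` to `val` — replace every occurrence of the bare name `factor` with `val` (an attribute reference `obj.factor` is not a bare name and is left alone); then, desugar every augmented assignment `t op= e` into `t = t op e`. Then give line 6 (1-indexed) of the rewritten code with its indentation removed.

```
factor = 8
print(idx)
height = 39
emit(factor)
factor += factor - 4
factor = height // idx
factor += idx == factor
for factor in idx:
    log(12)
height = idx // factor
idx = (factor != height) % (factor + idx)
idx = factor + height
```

val = height // idx

Transformed code:
val = 8
print(idx)
height = 39
emit(val)
val = val + (val - 4)
val = height // idx
val = val + (idx == val)
for val in idx:
    log(12)
height = idx // val
idx = (val != height) % (val + idx)
idx = val + height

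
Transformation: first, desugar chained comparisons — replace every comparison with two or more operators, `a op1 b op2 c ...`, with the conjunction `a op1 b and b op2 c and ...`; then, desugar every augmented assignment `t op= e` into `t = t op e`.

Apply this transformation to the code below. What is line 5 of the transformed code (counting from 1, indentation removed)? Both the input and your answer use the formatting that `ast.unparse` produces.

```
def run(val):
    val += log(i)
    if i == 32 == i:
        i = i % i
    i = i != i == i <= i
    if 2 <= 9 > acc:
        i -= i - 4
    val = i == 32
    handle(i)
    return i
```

Transformed code:
def run(val):
    val = val + log(i)
    if i == 32 and 32 == i:
        i = i % i
    i = i != i and i == i and (i <= i)
    if 2 <= 9 and 9 > acc:
        i = i - (i - 4)
    val = i == 32
    handle(i)
    return i

i = i != i and i == i and (i <= i)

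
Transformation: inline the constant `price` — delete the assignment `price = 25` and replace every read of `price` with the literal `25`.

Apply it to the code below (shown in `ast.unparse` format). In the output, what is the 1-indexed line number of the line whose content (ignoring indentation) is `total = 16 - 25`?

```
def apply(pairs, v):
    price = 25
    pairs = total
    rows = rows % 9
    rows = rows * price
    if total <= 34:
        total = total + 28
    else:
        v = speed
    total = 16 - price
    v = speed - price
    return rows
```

9

Transformed code:
def apply(pairs, v):
    pairs = total
    rows = rows % 9
    rows = rows * 25
    if total <= 34:
        total = total + 28
    else:
        v = speed
    total = 16 - 25
    v = speed - 25
    return rows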